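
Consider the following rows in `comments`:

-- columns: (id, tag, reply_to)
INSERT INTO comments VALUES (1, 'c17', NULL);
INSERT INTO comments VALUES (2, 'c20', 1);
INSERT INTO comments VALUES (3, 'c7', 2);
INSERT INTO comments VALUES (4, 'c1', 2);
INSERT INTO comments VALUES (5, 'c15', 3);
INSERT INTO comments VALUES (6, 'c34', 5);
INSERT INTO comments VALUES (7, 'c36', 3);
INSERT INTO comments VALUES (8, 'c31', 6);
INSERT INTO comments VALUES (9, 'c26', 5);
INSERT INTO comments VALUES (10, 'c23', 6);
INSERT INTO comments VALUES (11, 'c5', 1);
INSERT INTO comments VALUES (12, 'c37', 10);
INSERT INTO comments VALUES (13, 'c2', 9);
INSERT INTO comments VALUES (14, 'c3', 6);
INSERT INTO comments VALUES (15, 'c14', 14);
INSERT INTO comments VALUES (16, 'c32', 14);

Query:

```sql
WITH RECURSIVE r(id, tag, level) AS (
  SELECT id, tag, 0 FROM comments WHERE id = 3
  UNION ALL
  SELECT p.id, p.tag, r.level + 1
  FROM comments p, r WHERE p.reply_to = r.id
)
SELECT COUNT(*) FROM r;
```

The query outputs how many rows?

12

Base: id=3 (c7) at level 0.
Iteration 1: rows with reply_to in {3} -> c15 (id 5, level 1), c36 (id 7, level 1).
Iteration 2: rows with reply_to in {5,7} -> c34 (id 6, level 2), c26 (id 9, level 2).
Iteration 3: rows with reply_to in {6,9} -> c31 (id 8, level 3), c23 (id 10, level 3), c2 (id 13, level 3), c3 (id 14, level 3).
Iteration 4: rows with reply_to in {8,10,13,14} -> c37 (id 12, level 4), c14 (id 15, level 4), c32 (id 16, level 4).
Iteration 5: no rows with reply_to in {12,15,16}; recursion stops.
Total rows emitted: 12.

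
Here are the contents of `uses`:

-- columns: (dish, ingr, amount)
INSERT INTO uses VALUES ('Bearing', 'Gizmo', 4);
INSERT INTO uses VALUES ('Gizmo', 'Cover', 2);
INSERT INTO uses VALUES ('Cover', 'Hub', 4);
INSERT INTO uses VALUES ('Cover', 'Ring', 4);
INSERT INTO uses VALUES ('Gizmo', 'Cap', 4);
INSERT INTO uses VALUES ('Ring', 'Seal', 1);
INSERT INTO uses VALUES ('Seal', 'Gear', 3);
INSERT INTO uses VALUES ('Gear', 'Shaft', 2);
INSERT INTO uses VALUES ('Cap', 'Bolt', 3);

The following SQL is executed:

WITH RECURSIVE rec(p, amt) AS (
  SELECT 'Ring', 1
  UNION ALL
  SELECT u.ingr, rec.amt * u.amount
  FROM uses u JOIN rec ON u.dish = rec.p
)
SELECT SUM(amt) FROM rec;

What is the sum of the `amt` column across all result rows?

Base: (Ring, amt=1).
Iteration 1: components of {Ring} -> Seal = 1*1 = 1.
Iteration 2: components of {Seal} -> Gear = 1*3 = 3.
Iteration 3: components of {Gear} -> Shaft = 3*2 = 6.
Iteration 4: no further components; recursion stops.
SUM(amt) = 1 + 1 + 3 + 6 = 11.

11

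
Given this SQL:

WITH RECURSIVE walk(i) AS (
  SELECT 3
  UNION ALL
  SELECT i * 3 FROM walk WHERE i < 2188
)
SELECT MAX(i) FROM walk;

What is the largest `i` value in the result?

Base: i=3.
Iteration 1: 3 < 2188 holds -> i = 3 * 3 = 9.
Iteration 2: 9 < 2188 holds -> i = 9 * 3 = 27.
Iteration 3: 27 < 2188 holds -> i = 27 * 3 = 81.
Iteration 4: 81 < 2188 holds -> i = 81 * 3 = 243.
Iteration 5: 243 < 2188 holds -> i = 243 * 3 = 729.
Iteration 6: 729 < 2188 holds -> i = 729 * 3 = 2187.
Iteration 7: 2187 < 2188 holds -> i = 2187 * 3 = 6561.
Iteration 8: 6561 < 2188 fails; recursion stops.
i values: 3, 9, 27, 81, 243, 729, 2187, 6561; the maximum is 6561.

6561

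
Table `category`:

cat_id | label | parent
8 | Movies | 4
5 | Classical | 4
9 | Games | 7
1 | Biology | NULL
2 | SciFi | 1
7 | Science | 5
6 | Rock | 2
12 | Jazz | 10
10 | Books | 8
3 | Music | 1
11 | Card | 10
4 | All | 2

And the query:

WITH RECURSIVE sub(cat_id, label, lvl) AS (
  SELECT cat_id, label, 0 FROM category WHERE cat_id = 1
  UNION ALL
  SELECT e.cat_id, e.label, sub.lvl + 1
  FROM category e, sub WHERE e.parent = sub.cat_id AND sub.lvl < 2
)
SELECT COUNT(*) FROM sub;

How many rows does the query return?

Base: cat_id=1 (Biology) at lvl 0.
Iteration 1: rows with parent in {1} -> SciFi (id 2, lvl 1), Music (id 3, lvl 1).
Iteration 2: rows with parent in {2,3} -> All (id 4, lvl 2), Rock (id 6, lvl 2).
Iteration 3: lvl < 2 fails for all current rows; recursion stops.
Total rows emitted: 5.

5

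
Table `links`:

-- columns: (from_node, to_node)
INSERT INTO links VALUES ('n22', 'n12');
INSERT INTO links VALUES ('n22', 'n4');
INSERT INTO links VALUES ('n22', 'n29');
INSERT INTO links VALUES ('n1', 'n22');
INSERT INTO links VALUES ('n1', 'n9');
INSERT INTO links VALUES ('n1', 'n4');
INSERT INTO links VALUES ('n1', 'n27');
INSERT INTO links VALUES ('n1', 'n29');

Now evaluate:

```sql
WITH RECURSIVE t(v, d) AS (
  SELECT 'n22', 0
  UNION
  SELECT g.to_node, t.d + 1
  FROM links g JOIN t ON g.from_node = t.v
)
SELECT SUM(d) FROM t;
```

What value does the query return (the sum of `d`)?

3

Base: (n22, d=0).
Iteration 1: edges from {n22} -> (n12, d=1), (n29, d=1), (n4, d=1).
Iteration 2: no outgoing edges from {n12,n29,n4}; recursion stops.
SUM(d) = 0 + 1 + 1 + 1 = 3.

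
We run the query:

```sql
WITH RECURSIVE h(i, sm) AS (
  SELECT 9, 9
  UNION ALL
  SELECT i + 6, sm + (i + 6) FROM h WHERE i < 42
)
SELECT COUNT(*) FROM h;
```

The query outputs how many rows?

7

Base: i=9, sm=9.
Iteration 1: 9 < 42 holds -> i = 9 + 6 = 15, sm = 9 + 15 = 24.
Iteration 2: 15 < 42 holds -> i = 15 + 6 = 21, sm = 24 + 21 = 45.
Iteration 3: 21 < 42 holds -> i = 21 + 6 = 27, sm = 45 + 27 = 72.
Iteration 4: 27 < 42 holds -> i = 27 + 6 = 33, sm = 72 + 33 = 105.
Iteration 5: 33 < 42 holds -> i = 33 + 6 = 39, sm = 105 + 39 = 144.
Iteration 6: 39 < 42 holds -> i = 39 + 6 = 45, sm = 144 + 45 = 189.
Iteration 7: 45 < 42 fails; recursion stops.
Total rows emitted: 7.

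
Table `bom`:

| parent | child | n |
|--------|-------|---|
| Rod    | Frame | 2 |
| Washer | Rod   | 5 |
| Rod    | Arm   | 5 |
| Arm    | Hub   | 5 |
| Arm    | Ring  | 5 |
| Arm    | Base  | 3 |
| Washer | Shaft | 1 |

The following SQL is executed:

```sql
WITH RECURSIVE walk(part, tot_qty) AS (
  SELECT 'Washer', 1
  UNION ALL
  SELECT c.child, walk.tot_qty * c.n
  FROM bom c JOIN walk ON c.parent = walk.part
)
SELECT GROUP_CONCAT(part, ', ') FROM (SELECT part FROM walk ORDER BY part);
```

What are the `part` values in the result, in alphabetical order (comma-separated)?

Arm, Base, Frame, Hub, Ring, Rod, Shaft, Washer

Base: (Washer, tot_qty=1).
Iteration 1: components of {Washer} -> Rod = 1*5 = 5, Shaft = 1*1 = 1.
Iteration 2: components of {Rod,Shaft} -> Arm = 5*5 = 25, Frame = 5*2 = 10.
Iteration 3: components of {Arm,Frame} -> Base = 25*3 = 75, Hub = 25*5 = 125, Ring = 25*5 = 125.
Iteration 4: no further components; recursion stops.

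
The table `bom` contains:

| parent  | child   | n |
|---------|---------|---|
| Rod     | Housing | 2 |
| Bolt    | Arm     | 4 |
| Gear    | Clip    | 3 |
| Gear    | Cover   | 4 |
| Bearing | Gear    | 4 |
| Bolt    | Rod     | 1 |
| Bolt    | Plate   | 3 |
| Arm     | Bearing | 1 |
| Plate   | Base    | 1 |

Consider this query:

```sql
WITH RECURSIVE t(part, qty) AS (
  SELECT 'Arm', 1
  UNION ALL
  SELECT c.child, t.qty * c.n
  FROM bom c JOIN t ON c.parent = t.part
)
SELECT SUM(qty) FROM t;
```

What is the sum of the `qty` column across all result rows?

Base: (Arm, qty=1).
Iteration 1: components of {Arm} -> Bearing = 1*1 = 1.
Iteration 2: components of {Bearing} -> Gear = 1*4 = 4.
Iteration 3: components of {Gear} -> Clip = 4*3 = 12, Cover = 4*4 = 16.
Iteration 4: no further components; recursion stops.
SUM(qty) = 1 + 1 + 4 + 12 + 16 = 34.

34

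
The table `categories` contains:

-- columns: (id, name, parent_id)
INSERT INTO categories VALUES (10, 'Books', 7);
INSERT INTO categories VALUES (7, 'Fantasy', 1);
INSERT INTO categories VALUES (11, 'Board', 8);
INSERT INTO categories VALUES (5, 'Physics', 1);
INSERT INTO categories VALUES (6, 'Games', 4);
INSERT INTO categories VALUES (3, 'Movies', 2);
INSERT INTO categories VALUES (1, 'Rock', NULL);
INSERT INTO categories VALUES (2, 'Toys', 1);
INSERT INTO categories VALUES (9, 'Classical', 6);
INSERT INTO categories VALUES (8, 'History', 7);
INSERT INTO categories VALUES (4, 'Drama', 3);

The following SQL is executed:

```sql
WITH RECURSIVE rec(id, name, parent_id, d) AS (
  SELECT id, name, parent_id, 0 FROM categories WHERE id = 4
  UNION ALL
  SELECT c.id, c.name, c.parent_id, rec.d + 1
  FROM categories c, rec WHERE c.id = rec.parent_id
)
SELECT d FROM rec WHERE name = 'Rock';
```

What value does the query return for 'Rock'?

3

Base: id=4 (Drama), parent_id=3, d 0.
Iteration 1: join on id=3 -> Movies (id 3, parent_id=2, d 1).
Iteration 2: join on id=2 -> Toys (id 2, parent_id=1, d 2).
Iteration 3: join on id=1 -> Rock (id 1, parent_id=NULL, d 3).
Iteration 4: parent_id is NULL; no match; recursion stops.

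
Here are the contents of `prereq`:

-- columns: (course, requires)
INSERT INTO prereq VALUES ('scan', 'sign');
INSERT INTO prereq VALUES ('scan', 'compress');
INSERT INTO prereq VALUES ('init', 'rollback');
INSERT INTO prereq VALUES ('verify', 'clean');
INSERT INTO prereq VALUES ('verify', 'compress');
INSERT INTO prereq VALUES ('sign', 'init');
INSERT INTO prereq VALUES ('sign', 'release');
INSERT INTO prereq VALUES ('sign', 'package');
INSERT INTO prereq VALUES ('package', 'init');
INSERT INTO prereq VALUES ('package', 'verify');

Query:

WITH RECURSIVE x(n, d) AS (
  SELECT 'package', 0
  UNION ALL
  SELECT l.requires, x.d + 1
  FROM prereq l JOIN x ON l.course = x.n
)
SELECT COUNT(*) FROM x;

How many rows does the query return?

Base: (package, d=0).
Iteration 1: edges from {package} -> (init, d=1), (verify, d=1).
Iteration 2: edges from {init,verify} -> (clean, d=2), (compress, d=2), (rollback, d=2).
Iteration 3: no outgoing edges from {clean,compress,rollback}; recursion stops.
Total rows emitted: 6.

6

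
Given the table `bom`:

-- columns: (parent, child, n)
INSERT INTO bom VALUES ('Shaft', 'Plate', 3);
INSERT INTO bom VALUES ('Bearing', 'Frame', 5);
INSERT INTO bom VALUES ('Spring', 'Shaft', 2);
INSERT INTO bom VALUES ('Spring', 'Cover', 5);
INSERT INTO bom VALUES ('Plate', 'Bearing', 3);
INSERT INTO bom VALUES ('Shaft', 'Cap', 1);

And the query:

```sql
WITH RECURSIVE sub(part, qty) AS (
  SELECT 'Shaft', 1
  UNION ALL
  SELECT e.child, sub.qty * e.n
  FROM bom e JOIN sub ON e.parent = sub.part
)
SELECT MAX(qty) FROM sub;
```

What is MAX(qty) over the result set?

45

Base: (Shaft, qty=1).
Iteration 1: components of {Shaft} -> Cap = 1*1 = 1, Plate = 1*3 = 3.
Iteration 2: components of {Cap,Plate} -> Bearing = 3*3 = 9.
Iteration 3: components of {Bearing} -> Frame = 9*5 = 45.
Iteration 4: no further components; recursion stops.
qty values: 1, 3, 1, 9, 45; the maximum is 45.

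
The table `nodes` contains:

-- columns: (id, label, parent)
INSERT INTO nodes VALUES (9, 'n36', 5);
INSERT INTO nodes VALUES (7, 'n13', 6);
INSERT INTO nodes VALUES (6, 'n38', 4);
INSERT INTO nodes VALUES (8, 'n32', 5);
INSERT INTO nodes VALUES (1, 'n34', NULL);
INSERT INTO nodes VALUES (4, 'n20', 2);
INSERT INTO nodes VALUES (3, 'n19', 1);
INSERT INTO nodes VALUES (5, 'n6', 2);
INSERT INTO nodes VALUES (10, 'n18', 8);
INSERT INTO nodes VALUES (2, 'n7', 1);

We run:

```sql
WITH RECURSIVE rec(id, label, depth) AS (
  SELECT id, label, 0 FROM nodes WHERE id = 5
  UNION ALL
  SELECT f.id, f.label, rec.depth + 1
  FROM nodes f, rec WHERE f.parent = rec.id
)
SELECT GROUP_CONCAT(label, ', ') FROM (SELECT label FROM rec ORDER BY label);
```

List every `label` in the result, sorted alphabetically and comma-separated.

Base: id=5 (n6) at depth 0.
Iteration 1: rows with parent in {5} -> n32 (id 8, depth 1), n36 (id 9, depth 1).
Iteration 2: rows with parent in {8,9} -> n18 (id 10, depth 2).
Iteration 3: no rows with parent in {10}; recursion stops.

n18, n32, n36, n6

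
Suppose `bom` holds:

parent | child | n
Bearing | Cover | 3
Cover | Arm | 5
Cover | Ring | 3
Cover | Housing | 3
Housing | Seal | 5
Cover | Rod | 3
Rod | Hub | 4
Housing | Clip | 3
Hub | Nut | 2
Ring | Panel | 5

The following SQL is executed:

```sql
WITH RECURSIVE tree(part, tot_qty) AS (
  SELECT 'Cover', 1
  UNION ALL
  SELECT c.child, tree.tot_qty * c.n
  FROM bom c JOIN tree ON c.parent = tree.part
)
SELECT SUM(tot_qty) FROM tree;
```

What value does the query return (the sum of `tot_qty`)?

90

Base: (Cover, tot_qty=1).
Iteration 1: components of {Cover} -> Arm = 1*5 = 5, Housing = 1*3 = 3, Ring = 1*3 = 3, Rod = 1*3 = 3.
Iteration 2: components of {Arm,Housing,Ring,Rod} -> Clip = 3*3 = 9, Hub = 3*4 = 12, Panel = 3*5 = 15, Seal = 3*5 = 15.
Iteration 3: components of {Clip,Hub,Panel,Seal} -> Nut = 12*2 = 24.
Iteration 4: no further components; recursion stops.
SUM(tot_qty) = 1 + 5 + 3 + 3 + 3 + 15 + 15 + 9 + 12 + 24 = 90.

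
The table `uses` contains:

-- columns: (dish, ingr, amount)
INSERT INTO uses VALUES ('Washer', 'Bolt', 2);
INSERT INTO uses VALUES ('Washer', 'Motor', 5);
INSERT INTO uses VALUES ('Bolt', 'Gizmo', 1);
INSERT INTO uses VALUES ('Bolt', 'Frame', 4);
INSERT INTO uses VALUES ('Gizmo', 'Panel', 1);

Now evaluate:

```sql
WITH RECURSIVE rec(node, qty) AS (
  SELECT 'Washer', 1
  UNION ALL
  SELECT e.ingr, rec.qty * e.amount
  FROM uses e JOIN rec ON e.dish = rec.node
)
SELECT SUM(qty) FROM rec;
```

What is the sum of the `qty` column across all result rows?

20

Base: (Washer, qty=1).
Iteration 1: components of {Washer} -> Bolt = 1*2 = 2, Motor = 1*5 = 5.
Iteration 2: components of {Bolt,Motor} -> Frame = 2*4 = 8, Gizmo = 2*1 = 2.
Iteration 3: components of {Frame,Gizmo} -> Panel = 2*1 = 2.
Iteration 4: no further components; recursion stops.
SUM(qty) = 1 + 2 + 5 + 2 + 8 + 2 = 20.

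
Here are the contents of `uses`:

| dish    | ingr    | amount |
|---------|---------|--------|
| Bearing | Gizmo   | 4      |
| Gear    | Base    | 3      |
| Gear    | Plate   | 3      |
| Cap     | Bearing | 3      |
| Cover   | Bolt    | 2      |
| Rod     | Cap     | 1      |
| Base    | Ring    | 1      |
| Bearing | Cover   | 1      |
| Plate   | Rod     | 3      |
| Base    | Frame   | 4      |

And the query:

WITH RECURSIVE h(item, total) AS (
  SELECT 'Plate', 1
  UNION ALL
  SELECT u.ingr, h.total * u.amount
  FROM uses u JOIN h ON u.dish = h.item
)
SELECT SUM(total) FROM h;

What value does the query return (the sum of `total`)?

Base: (Plate, total=1).
Iteration 1: components of {Plate} -> Rod = 1*3 = 3.
Iteration 2: components of {Rod} -> Cap = 3*1 = 3.
Iteration 3: components of {Cap} -> Bearing = 3*3 = 9.
Iteration 4: components of {Bearing} -> Cover = 9*1 = 9, Gizmo = 9*4 = 36.
Iteration 5: components of {Cover,Gizmo} -> Bolt = 9*2 = 18.
Iteration 6: no further components; recursion stops.
SUM(total) = 1 + 3 + 3 + 9 + 9 + 36 + 18 = 79.

79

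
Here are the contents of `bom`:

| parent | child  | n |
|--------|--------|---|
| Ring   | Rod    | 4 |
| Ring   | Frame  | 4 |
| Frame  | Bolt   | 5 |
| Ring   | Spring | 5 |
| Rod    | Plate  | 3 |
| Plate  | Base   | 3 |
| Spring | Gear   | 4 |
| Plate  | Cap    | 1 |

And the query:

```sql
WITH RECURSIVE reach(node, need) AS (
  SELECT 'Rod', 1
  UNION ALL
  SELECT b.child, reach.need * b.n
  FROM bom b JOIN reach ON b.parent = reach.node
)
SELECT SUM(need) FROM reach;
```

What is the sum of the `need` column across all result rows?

Base: (Rod, need=1).
Iteration 1: components of {Rod} -> Plate = 1*3 = 3.
Iteration 2: components of {Plate} -> Base = 3*3 = 9, Cap = 3*1 = 3.
Iteration 3: no further components; recursion stops.
SUM(need) = 1 + 3 + 9 + 3 = 16.

16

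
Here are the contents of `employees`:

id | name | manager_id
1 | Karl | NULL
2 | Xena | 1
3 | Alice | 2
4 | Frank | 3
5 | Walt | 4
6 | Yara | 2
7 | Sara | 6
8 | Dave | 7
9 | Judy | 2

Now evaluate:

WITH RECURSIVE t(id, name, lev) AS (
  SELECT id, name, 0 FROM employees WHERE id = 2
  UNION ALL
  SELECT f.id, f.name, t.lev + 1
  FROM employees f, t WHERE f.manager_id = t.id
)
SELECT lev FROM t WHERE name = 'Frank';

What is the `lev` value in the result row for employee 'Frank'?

2

Base: id=2 (Xena) at lev 0.
Iteration 1: rows with manager_id in {2} -> Alice (id 3, lev 1), Yara (id 6, lev 1), Judy (id 9, lev 1).
Iteration 2: rows with manager_id in {3,6,9} -> Frank (id 4, lev 2), Sara (id 7, lev 2).
Iteration 3: rows with manager_id in {4,7} -> Walt (id 5, lev 3), Dave (id 8, lev 3).
Iteration 4: no rows with manager_id in {5,8}; recursion stops.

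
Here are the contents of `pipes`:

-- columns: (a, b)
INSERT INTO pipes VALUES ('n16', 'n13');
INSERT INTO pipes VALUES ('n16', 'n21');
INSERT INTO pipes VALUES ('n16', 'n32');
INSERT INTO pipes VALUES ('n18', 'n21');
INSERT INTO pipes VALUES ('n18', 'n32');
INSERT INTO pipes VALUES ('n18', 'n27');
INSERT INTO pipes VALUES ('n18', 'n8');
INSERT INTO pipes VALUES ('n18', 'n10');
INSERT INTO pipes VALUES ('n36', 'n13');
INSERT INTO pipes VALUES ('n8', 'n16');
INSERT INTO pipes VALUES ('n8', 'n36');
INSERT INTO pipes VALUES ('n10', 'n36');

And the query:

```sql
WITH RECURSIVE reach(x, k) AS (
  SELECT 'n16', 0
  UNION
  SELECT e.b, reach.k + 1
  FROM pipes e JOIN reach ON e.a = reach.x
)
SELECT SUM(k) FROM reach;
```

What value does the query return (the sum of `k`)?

3

Base: (n16, k=0).
Iteration 1: edges from {n16} -> (n13, k=1), (n21, k=1), (n32, k=1).
Iteration 2: no outgoing edges from {n13,n21,n32}; recursion stops.
SUM(k) = 0 + 1 + 1 + 1 = 3.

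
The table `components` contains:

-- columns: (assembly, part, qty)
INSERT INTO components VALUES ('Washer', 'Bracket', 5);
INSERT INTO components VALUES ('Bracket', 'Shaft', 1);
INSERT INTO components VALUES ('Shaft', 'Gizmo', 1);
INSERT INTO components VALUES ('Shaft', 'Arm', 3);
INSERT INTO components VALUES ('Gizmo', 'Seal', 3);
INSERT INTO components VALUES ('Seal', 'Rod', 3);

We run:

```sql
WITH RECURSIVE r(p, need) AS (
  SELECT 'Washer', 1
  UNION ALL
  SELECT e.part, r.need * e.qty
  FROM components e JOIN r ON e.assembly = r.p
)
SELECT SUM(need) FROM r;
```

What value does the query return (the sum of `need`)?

Base: (Washer, need=1).
Iteration 1: components of {Washer} -> Bracket = 1*5 = 5.
Iteration 2: components of {Bracket} -> Shaft = 5*1 = 5.
Iteration 3: components of {Shaft} -> Arm = 5*3 = 15, Gizmo = 5*1 = 5.
Iteration 4: components of {Arm,Gizmo} -> Seal = 5*3 = 15.
Iteration 5: components of {Seal} -> Rod = 15*3 = 45.
Iteration 6: no further components; recursion stops.
SUM(need) = 1 + 5 + 5 + 5 + 15 + 15 + 45 = 91.

91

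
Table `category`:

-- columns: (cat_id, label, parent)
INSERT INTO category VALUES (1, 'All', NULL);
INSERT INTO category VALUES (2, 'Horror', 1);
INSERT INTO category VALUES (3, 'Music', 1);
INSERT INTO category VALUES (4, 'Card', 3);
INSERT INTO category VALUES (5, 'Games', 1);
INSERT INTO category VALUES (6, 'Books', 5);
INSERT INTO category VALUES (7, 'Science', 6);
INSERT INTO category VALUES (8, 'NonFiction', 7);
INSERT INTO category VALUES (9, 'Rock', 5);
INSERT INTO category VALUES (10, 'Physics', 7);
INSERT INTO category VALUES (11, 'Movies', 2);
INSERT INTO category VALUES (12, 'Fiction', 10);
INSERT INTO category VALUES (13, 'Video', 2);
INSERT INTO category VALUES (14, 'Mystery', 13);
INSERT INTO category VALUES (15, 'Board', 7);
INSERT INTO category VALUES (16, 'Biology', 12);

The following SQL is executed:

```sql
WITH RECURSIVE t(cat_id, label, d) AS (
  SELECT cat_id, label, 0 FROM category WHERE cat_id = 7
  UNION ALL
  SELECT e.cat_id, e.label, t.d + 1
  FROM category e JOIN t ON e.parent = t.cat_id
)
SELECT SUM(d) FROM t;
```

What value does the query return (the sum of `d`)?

8

Base: cat_id=7 (Science) at d 0.
Iteration 1: rows with parent in {7} -> NonFiction (id 8, d 1), Physics (id 10, d 1), Board (id 15, d 1).
Iteration 2: rows with parent in {8,10,15} -> Fiction (id 12, d 2).
Iteration 3: rows with parent in {12} -> Biology (id 16, d 3).
Iteration 4: no rows with parent in {16}; recursion stops.
SUM(d) = 0 + 1 + 1 + 1 + 2 + 3 = 8.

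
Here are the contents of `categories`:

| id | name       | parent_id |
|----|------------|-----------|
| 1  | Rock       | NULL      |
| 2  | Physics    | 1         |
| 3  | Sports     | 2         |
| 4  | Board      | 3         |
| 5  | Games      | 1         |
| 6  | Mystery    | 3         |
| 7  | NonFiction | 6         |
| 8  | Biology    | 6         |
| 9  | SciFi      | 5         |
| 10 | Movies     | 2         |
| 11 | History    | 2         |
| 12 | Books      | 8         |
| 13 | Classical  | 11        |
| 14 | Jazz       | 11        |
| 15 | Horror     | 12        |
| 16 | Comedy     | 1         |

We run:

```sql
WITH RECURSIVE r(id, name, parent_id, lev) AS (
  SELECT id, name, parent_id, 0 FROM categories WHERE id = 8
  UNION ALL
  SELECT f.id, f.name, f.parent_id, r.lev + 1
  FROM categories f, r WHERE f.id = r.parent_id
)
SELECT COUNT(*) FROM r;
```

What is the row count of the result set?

Base: id=8 (Biology), parent_id=6, lev 0.
Iteration 1: join on id=6 -> Mystery (id 6, parent_id=3, lev 1).
Iteration 2: join on id=3 -> Sports (id 3, parent_id=2, lev 2).
Iteration 3: join on id=2 -> Physics (id 2, parent_id=1, lev 3).
Iteration 4: join on id=1 -> Rock (id 1, parent_id=NULL, lev 4).
Iteration 5: parent_id is NULL; no match; recursion stops.
Total rows emitted: 5.

5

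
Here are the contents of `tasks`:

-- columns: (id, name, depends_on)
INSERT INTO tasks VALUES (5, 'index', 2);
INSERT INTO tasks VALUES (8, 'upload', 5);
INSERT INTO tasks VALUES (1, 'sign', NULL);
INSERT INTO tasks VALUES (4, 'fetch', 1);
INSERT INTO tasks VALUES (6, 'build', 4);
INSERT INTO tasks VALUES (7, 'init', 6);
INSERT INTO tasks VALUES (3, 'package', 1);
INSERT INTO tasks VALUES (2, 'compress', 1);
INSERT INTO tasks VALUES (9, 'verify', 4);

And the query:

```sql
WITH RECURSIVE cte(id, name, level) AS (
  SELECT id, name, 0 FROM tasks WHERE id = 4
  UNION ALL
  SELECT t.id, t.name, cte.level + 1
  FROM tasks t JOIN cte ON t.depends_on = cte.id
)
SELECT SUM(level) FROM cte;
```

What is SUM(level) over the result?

Base: id=4 (fetch) at level 0.
Iteration 1: rows with depends_on in {4} -> build (id 6, level 1), verify (id 9, level 1).
Iteration 2: rows with depends_on in {6,9} -> init (id 7, level 2).
Iteration 3: no rows with depends_on in {7}; recursion stops.
SUM(level) = 0 + 1 + 1 + 2 = 4.

4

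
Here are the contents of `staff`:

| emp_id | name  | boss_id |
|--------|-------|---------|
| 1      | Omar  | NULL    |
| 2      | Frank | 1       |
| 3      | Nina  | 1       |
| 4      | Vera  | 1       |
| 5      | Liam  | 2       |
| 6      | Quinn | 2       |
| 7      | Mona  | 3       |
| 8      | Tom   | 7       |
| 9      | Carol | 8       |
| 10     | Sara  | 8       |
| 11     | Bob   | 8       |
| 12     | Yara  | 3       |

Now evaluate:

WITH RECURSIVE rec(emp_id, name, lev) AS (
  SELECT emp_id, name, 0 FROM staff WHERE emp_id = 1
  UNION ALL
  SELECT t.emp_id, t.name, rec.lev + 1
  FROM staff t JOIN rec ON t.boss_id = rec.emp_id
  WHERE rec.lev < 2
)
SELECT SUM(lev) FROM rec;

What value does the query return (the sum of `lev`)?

11

Base: emp_id=1 (Omar) at lev 0.
Iteration 1: rows with boss_id in {1} -> Frank (id 2, lev 1), Nina (id 3, lev 1), Vera (id 4, lev 1).
Iteration 2: rows with boss_id in {2,3,4} -> Liam (id 5, lev 2), Quinn (id 6, lev 2), Mona (id 7, lev 2), Yara (id 12, lev 2).
Iteration 3: lev < 2 fails for all current rows; recursion stops.
SUM(lev) = 0 + 1 + 1 + 1 + 2 + 2 + 2 + 2 = 11.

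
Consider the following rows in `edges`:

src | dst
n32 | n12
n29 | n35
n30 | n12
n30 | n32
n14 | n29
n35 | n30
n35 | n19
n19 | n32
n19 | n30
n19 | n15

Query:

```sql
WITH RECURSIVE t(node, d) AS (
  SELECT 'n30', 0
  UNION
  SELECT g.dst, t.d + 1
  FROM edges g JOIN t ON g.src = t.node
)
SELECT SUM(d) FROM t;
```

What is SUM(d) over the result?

Base: (n30, d=0).
Iteration 1: edges from {n30} -> (n12, d=1), (n32, d=1).
Iteration 2: edges from {n12,n32} -> (n12, d=2).
Iteration 3: no outgoing edges from {n12}; recursion stops.
SUM(d) = 0 + 1 + 1 + 2 = 4.

4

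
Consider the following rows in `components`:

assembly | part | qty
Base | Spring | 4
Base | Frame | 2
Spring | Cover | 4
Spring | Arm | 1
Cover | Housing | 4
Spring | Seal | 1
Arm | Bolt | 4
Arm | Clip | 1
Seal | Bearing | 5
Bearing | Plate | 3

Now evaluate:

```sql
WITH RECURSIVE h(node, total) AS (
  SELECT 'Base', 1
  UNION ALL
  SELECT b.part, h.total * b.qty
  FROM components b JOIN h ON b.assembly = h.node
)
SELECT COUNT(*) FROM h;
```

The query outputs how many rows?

11

Base: (Base, total=1).
Iteration 1: components of {Base} -> Frame = 1*2 = 2, Spring = 1*4 = 4.
Iteration 2: components of {Frame,Spring} -> Arm = 4*1 = 4, Cover = 4*4 = 16, Seal = 4*1 = 4.
Iteration 3: components of {Arm,Cover,Seal} -> Bearing = 4*5 = 20, Bolt = 4*4 = 16, Clip = 4*1 = 4, Housing = 16*4 = 64.
Iteration 4: components of {Bearing,Bolt,Clip,Housing} -> Plate = 20*3 = 60.
Iteration 5: no further components; recursion stops.
Total rows emitted: 11.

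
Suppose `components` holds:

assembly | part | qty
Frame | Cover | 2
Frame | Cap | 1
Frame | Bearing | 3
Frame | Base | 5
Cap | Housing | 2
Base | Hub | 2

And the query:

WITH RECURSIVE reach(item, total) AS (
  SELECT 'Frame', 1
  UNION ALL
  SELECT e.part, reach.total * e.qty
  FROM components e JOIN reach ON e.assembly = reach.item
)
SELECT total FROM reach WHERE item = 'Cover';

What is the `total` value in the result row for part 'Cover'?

Base: (Frame, total=1).
Iteration 1: components of {Frame} -> Base = 1*5 = 5, Bearing = 1*3 = 3, Cap = 1*1 = 1, Cover = 1*2 = 2.
Iteration 2: components of {Base,Bearing,Cap,Cover} -> Housing = 1*2 = 2, Hub = 5*2 = 10.
Iteration 3: no further components; recursion stops.

2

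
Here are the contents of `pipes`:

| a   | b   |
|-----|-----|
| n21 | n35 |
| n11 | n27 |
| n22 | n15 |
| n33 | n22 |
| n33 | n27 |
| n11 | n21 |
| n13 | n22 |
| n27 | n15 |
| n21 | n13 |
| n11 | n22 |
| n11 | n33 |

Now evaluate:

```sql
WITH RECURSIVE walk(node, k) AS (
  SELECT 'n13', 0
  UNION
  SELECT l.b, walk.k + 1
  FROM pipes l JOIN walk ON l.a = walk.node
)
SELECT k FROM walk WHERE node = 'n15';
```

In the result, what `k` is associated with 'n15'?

2

Base: (n13, k=0).
Iteration 1: edges from {n13} -> (n22, k=1).
Iteration 2: edges from {n22} -> (n15, k=2).
Iteration 3: no outgoing edges from {n15}; recursion stops.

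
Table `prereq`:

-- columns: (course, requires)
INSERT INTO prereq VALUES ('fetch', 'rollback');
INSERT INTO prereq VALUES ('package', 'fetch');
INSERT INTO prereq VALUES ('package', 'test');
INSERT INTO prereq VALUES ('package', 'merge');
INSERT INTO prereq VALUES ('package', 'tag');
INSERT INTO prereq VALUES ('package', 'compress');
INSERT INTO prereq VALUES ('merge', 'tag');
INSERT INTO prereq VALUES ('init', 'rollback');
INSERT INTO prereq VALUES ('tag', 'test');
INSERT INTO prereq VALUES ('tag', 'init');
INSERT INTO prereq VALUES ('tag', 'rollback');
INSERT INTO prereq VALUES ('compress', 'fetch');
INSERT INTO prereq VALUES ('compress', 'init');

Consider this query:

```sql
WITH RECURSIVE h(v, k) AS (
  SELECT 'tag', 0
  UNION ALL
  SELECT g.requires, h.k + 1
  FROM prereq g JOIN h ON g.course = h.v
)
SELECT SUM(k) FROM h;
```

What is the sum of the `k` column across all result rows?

5

Base: (tag, k=0).
Iteration 1: edges from {tag} -> (init, k=1), (rollback, k=1), (test, k=1).
Iteration 2: edges from {init,rollback,test} -> (rollback, k=2).
Iteration 3: no outgoing edges from {rollback}; recursion stops.
SUM(k) = 0 + 1 + 1 + 1 + 2 = 5.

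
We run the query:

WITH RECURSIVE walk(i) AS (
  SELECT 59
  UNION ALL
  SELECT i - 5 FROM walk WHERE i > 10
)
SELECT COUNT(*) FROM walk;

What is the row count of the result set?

11

Base: i=59.
Iteration 1: 59 > 10 holds -> i = 59 - 5 = 54.
Iteration 2: 54 > 10 holds -> i = 54 - 5 = 49.
Iteration 3: 49 > 10 holds -> i = 49 - 5 = 44.
Iteration 4: 44 > 10 holds -> i = 44 - 5 = 39.
Iteration 5: 39 > 10 holds -> i = 39 - 5 = 34.
Iteration 6: 34 > 10 holds -> i = 34 - 5 = 29.
Iteration 7: 29 > 10 holds -> i = 29 - 5 = 24.
Iteration 8: 24 > 10 holds -> i = 24 - 5 = 19.
Iteration 9: 19 > 10 holds -> i = 19 - 5 = 14.
Iteration 10: 14 > 10 holds -> i = 14 - 5 = 9.
Iteration 11: 9 > 10 fails; recursion stops.
Total rows emitted: 11.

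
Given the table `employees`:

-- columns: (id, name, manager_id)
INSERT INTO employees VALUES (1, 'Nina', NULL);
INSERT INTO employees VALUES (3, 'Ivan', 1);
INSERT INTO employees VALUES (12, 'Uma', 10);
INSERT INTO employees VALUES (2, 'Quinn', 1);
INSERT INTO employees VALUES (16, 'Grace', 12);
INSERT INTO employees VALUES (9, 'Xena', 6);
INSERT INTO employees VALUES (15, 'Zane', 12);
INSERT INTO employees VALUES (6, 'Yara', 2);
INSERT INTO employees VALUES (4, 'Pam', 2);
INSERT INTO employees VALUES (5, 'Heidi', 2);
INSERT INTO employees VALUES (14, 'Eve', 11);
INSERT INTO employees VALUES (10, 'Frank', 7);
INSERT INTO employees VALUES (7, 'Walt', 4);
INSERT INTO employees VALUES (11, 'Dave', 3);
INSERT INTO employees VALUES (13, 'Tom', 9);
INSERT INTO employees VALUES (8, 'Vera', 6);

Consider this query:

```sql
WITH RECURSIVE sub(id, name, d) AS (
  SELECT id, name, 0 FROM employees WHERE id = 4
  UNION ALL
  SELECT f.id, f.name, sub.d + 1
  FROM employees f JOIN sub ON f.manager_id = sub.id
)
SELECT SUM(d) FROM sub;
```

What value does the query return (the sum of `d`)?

14

Base: id=4 (Pam) at d 0.
Iteration 1: rows with manager_id in {4} -> Walt (id 7, d 1).
Iteration 2: rows with manager_id in {7} -> Frank (id 10, d 2).
Iteration 3: rows with manager_id in {10} -> Uma (id 12, d 3).
Iteration 4: rows with manager_id in {12} -> Zane (id 15, d 4), Grace (id 16, d 4).
Iteration 5: no rows with manager_id in {15,16}; recursion stops.
SUM(d) = 0 + 1 + 2 + 3 + 4 + 4 = 14.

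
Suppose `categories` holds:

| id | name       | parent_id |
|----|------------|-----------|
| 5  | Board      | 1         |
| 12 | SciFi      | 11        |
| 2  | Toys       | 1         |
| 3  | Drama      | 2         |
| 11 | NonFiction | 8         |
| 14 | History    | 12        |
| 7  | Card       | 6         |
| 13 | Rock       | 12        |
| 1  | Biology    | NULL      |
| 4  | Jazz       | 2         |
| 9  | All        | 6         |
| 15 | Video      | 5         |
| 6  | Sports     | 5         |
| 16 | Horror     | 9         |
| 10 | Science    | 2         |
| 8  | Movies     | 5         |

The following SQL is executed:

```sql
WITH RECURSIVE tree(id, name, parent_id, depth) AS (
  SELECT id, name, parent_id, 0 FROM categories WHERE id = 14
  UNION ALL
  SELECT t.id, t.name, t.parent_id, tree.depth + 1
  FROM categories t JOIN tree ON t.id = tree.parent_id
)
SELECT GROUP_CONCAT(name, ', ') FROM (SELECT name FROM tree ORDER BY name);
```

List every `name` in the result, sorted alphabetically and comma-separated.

Biology, Board, History, Movies, NonFiction, SciFi

Base: id=14 (History), parent_id=12, depth 0.
Iteration 1: join on id=12 -> SciFi (id 12, parent_id=11, depth 1).
Iteration 2: join on id=11 -> NonFiction (id 11, parent_id=8, depth 2).
Iteration 3: join on id=8 -> Movies (id 8, parent_id=5, depth 3).
Iteration 4: join on id=5 -> Board (id 5, parent_id=1, depth 4).
Iteration 5: join on id=1 -> Biology (id 1, parent_id=NULL, depth 5).
Iteration 6: parent_id is NULL; no match; recursion stops.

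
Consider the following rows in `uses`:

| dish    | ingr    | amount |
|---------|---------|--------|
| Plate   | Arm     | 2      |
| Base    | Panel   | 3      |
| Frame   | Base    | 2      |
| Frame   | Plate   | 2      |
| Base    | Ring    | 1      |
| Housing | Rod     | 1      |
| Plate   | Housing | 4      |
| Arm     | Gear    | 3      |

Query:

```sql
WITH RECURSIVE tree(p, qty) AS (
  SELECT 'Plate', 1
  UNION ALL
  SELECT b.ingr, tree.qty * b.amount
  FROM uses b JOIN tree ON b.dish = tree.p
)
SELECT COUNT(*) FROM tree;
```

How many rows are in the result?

Base: (Plate, qty=1).
Iteration 1: components of {Plate} -> Arm = 1*2 = 2, Housing = 1*4 = 4.
Iteration 2: components of {Arm,Housing} -> Gear = 2*3 = 6, Rod = 4*1 = 4.
Iteration 3: no further components; recursion stops.
Total rows emitted: 5.

5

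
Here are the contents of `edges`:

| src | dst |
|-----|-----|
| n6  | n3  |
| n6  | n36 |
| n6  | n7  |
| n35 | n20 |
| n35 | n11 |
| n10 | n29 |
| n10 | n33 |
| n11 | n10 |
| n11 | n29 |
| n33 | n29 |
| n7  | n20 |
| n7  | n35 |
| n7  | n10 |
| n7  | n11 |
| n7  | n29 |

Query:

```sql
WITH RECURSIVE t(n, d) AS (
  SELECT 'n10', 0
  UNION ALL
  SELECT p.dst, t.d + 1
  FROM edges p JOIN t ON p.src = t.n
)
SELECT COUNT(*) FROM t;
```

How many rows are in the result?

Base: (n10, d=0).
Iteration 1: edges from {n10} -> (n29, d=1), (n33, d=1).
Iteration 2: edges from {n29,n33} -> (n29, d=2).
Iteration 3: no outgoing edges from {n29}; recursion stops.
Total rows emitted: 4.

4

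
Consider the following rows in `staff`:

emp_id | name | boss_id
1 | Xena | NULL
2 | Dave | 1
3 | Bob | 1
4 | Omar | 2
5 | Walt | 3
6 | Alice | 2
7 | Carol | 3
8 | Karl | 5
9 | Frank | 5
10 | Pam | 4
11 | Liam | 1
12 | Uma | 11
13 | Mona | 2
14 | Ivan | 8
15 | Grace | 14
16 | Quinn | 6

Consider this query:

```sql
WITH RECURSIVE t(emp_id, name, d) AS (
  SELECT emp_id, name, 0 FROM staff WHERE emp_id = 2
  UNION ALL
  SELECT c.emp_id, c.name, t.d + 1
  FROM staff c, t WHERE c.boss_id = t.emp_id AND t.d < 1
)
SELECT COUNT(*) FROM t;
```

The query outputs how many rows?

Base: emp_id=2 (Dave) at d 0.
Iteration 1: rows with boss_id in {2} -> Omar (id 4, d 1), Alice (id 6, d 1), Mona (id 13, d 1).
Iteration 2: d < 1 fails for all current rows; recursion stops.
Total rows emitted: 4.

4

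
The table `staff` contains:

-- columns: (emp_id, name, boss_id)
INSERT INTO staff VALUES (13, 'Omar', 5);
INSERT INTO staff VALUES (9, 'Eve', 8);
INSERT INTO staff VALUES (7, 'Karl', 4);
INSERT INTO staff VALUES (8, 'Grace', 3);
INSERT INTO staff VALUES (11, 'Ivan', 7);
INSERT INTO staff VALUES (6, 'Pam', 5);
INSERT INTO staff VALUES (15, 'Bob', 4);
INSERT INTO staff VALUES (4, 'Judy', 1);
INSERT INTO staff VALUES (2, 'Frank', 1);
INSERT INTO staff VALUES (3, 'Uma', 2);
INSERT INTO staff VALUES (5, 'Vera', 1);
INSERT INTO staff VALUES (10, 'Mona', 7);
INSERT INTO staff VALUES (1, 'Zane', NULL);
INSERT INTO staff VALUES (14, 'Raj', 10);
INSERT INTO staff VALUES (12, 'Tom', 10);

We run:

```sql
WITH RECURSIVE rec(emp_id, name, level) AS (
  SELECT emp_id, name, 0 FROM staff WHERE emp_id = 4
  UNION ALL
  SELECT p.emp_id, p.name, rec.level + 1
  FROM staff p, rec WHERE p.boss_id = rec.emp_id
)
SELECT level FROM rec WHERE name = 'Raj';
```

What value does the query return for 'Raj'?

3

Base: emp_id=4 (Judy) at level 0.
Iteration 1: rows with boss_id in {4} -> Karl (id 7, level 1), Bob (id 15, level 1).
Iteration 2: rows with boss_id in {7,15} -> Mona (id 10, level 2), Ivan (id 11, level 2).
Iteration 3: rows with boss_id in {10,11} -> Tom (id 12, level 3), Raj (id 14, level 3).
Iteration 4: no rows with boss_id in {12,14}; recursion stops.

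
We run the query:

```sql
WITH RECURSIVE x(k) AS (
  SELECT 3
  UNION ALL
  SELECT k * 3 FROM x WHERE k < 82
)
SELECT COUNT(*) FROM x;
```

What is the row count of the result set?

Base: k=3.
Iteration 1: 3 < 82 holds -> k = 3 * 3 = 9.
Iteration 2: 9 < 82 holds -> k = 9 * 3 = 27.
Iteration 3: 27 < 82 holds -> k = 27 * 3 = 81.
Iteration 4: 81 < 82 holds -> k = 81 * 3 = 243.
Iteration 5: 243 < 82 fails; recursion stops.
Total rows emitted: 5.

5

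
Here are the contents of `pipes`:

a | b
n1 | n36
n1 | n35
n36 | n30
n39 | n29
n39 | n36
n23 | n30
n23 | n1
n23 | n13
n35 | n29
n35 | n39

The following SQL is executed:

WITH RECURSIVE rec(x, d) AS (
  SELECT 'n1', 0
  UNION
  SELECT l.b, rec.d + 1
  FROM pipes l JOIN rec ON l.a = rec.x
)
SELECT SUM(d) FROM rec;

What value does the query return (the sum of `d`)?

Base: (n1, d=0).
Iteration 1: edges from {n1} -> (n35, d=1), (n36, d=1).
Iteration 2: edges from {n35,n36} -> (n29, d=2), (n30, d=2), (n39, d=2).
Iteration 3: edges from {n29,n30,n39} -> (n29, d=3), (n36, d=3).
Iteration 4: edges from {n29,n36} -> (n30, d=4).
Iteration 5: no outgoing edges from {n30}; recursion stops.
SUM(d) = 0 + 1 + 1 + 2 + 2 + 2 + 3 + 3 + 4 = 18.

18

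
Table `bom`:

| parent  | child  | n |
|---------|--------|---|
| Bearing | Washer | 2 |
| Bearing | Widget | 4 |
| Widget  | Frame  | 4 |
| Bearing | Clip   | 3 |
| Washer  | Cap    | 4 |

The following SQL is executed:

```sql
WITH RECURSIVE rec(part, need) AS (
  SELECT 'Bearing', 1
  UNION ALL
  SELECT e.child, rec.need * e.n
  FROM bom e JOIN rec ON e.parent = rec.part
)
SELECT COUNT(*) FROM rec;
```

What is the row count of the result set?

Base: (Bearing, need=1).
Iteration 1: components of {Bearing} -> Clip = 1*3 = 3, Washer = 1*2 = 2, Widget = 1*4 = 4.
Iteration 2: components of {Clip,Washer,Widget} -> Cap = 2*4 = 8, Frame = 4*4 = 16.
Iteration 3: no further components; recursion stops.
Total rows emitted: 6.

6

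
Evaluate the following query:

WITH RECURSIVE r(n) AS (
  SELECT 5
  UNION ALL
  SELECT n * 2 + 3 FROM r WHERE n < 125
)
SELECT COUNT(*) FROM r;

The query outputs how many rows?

5

Base: n=5.
Iteration 1: 5 < 125 holds -> n = 5 * 2 + 3 = 13.
Iteration 2: 13 < 125 holds -> n = 13 * 2 + 3 = 29.
Iteration 3: 29 < 125 holds -> n = 29 * 2 + 3 = 61.
Iteration 4: 61 < 125 holds -> n = 61 * 2 + 3 = 125.
Iteration 5: 125 < 125 fails; recursion stops.
Total rows emitted: 5.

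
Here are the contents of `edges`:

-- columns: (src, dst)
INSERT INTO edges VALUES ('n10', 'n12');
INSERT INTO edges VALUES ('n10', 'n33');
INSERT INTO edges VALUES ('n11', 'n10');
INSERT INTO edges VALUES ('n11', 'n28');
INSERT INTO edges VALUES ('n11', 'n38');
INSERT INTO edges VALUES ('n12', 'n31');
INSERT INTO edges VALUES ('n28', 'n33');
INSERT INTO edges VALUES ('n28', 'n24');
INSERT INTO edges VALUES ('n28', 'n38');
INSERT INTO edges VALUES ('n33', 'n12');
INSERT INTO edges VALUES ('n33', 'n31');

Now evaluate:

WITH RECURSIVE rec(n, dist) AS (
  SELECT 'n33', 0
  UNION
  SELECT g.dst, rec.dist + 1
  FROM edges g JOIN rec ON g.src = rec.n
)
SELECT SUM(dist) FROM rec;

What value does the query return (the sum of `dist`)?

4

Base: (n33, dist=0).
Iteration 1: edges from {n33} -> (n12, dist=1), (n31, dist=1).
Iteration 2: edges from {n12,n31} -> (n31, dist=2).
Iteration 3: no outgoing edges from {n31}; recursion stops.
SUM(dist) = 0 + 1 + 1 + 2 = 4.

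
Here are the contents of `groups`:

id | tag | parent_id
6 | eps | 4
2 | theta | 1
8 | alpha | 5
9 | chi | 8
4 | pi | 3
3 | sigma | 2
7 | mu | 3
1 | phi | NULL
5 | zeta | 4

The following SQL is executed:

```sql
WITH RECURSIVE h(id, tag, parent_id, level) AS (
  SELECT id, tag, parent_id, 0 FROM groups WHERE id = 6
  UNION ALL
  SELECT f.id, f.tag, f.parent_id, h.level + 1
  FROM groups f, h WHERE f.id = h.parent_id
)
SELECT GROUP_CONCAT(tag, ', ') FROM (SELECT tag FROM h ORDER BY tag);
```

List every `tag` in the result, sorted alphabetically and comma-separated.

eps, phi, pi, sigma, theta

Base: id=6 (eps), parent_id=4, level 0.
Iteration 1: join on id=4 -> pi (id 4, parent_id=3, level 1).
Iteration 2: join on id=3 -> sigma (id 3, parent_id=2, level 2).
Iteration 3: join on id=2 -> theta (id 2, parent_id=1, level 3).
Iteration 4: join on id=1 -> phi (id 1, parent_id=NULL, level 4).
Iteration 5: parent_id is NULL; no match; recursion stops.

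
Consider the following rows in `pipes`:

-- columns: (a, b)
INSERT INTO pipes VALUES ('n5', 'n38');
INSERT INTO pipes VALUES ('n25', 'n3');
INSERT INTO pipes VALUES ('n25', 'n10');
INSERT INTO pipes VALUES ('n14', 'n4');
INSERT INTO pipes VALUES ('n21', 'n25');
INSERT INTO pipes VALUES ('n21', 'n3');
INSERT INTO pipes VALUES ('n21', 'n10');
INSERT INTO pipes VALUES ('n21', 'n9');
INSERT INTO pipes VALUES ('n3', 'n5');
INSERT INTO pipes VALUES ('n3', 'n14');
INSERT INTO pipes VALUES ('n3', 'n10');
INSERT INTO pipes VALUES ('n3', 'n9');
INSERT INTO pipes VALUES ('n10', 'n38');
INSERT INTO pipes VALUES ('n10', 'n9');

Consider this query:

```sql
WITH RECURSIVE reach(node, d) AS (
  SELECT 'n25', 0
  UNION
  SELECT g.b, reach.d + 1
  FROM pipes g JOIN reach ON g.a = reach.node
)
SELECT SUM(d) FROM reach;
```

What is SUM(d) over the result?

21

Base: (n25, d=0).
Iteration 1: edges from {n25} -> (n10, d=1), (n3, d=1).
Iteration 2: edges from {n10,n3} -> (n10, d=2), (n14, d=2), (n38, d=2), (n5, d=2), (n9, d=2). [UNION drops 1 duplicate row(s)]
Iteration 3: edges from {n10,n14,n38,n5,n9} -> (n38, d=3), (n4, d=3), (n9, d=3). [UNION drops 1 duplicate row(s)]
Iteration 4: no outgoing edges from {n38,n4,n9}; recursion stops.
SUM(d) = 0 + 1 + 1 + 2 + 2 + 2 + 2 + 2 + 3 + 3 + 3 = 21.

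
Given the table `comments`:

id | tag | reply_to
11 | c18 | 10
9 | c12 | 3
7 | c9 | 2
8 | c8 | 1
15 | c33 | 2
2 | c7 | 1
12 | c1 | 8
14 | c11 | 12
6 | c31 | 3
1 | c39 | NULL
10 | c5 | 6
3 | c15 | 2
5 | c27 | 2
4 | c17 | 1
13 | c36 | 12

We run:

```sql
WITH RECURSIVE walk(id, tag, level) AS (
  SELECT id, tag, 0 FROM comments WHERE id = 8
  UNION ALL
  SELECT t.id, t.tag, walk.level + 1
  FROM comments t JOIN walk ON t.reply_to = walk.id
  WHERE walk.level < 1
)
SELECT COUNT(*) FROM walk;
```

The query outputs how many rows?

2

Base: id=8 (c8) at level 0.
Iteration 1: rows with reply_to in {8} -> c1 (id 12, level 1).
Iteration 2: level < 1 fails for all current rows; recursion stops.
Total rows emitted: 2.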